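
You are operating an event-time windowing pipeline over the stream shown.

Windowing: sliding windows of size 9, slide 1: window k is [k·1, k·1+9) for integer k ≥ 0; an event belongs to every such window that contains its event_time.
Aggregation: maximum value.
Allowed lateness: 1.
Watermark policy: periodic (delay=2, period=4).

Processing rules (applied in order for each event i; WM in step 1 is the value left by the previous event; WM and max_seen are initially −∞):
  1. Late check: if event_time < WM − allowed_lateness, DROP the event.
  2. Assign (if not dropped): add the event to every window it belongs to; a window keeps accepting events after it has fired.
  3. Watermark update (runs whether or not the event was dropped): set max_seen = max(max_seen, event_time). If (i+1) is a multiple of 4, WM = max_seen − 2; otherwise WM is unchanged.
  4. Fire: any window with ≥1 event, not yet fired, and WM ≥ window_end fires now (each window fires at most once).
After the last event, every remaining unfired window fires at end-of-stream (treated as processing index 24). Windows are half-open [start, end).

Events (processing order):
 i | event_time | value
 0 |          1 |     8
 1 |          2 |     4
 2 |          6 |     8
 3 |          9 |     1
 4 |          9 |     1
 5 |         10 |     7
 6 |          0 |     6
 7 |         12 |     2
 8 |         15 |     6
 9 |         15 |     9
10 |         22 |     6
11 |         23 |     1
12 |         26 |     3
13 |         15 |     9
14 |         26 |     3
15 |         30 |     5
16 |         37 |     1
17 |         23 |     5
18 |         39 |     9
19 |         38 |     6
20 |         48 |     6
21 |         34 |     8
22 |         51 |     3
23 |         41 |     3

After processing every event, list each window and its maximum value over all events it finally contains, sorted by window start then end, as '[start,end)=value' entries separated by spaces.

[0,9)=8 [1,10)=8 [2,11)=8 [3,12)=8 [4,13)=8 [5,14)=8 [6,15)=8 [7,16)=9 [8,17)=9 [9,18)=9 [10,19)=9 [11,20)=9 [12,21)=9 [13,22)=9 [14,23)=9 [15,24)=9 [16,25)=6 [17,26)=6 [18,27)=6 [19,28)=6 [20,29)=6 [21,30)=6 [22,31)=6 [23,32)=5 [24,33)=5 [25,34)=5 [26,35)=5 [27,36)=5 [28,37)=5 [29,38)=5 [30,39)=6 [31,40)=9 [32,41)=9 [33,42)=9 [34,43)=9 [35,44)=9 [36,45)=9 [37,46)=9 [38,47)=9 [39,48)=9 [40,49)=6 [41,50)=6 [42,51)=6 [43,52)=6 [44,53)=6 [45,54)=6 [46,55)=6 [47,56)=6 [48,57)=6 [49,58)=3 [50,59)=3 [51,60)=3

i=0 t=1 v=8: → [1,10),[0,9); WM=−∞
i=1 t=2 v=4: → [2,11),[1,10),[0,9); WM=−∞
i=2 t=6 v=8: → [6,15),[5,14),[4,13),[3,12),[2,11),[1,10),[0,9); WM=−∞
i=3 t=9 v=1: → [9,18),[8,17),[7,16),[6,15),[5,14),[4,13),[3,12),[2,11),[1,10); WM=7
i=4 t=9 v=1: → [9,18),[8,17),[7,16),[6,15),[5,14),[4,13),[3,12),[2,11),[1,10); WM=7
i=5 t=10 v=7: → [10,19),[9,18),[8,17),[7,16),[6,15),[5,14),[4,13),[3,12),[2,11); WM=7
i=6 t=0 v=6: DROP (t<7-1); WM=7
i=7 t=12 v=2: → [12,21),[11,20),[10,19),[9,18),[8,17),[7,16),[6,15),[5,14),[4,13); WM=10; [0,9) fires=8 [1,10) fires=8
i=8 t=15 v=6: → [15,24),[14,23),[13,22),[12,21),[11,20),[10,19),[9,18),[8,17),[7,16); WM=10
i=9 t=15 v=9: → [15,24),[14,23),[13,22),[12,21),[11,20),[10,19),[9,18),[8,17),[7,16); WM=10
i=10 t=22 v=6: → [22,31),[21,30),[20,29),[19,28),[18,27),[17,26),[16,25),[15,24),[14,23); WM=10
i=11 t=23 v=1: → [23,32),[22,31),[21,30),[20,29),[19,28),[18,27),[17,26),[16,25),[15,24); WM=21; [2,11) fires=8 [3,12) fires=8 [4,13) fires=8 [5,14) fires=8 [6,15) fires=8 [7,16) fires=9 [8,17) fires=9 [9,18) fires=9 [10,19) fires=9 [11,20) fires=9 [12,21) fires=9
i=12 t=26 v=3: → [26,35),[25,34),[24,33),[23,32),[22,31),[21,30),[20,29),[19,28),[18,27); WM=21
i=13 t=15 v=9: DROP (t<21-1); WM=21
i=14 t=26 v=3: → [26,35),[25,34),[24,33),[23,32),[22,31),[21,30),[20,29),[19,28),[18,27); WM=21
i=15 t=30 v=5: → [30,39),[29,38),[28,37),[27,36),[26,35),[25,34),[24,33),[23,32),[22,31); WM=28; [13,22) fires=9 [14,23) fires=9 [15,24) fires=9 [16,25) fires=6 [17,26) fires=6 [18,27) fires=6 [19,28) fires=6
i=16 t=37 v=1: → [37,46),[36,45),[35,44),[34,43),[33,42),[32,41),[31,40),[30,39),[29,38); WM=28
i=17 t=23 v=5: DROP (t<28-1); WM=28
i=18 t=39 v=9: → [39,48),[38,47),[37,46),[36,45),[35,44),[34,43),[33,42),[32,41),[31,40); WM=28
i=19 t=38 v=6: → [38,47),[37,46),[36,45),[35,44),[34,43),[33,42),[32,41),[31,40),[30,39); WM=37; [20,29) fires=6 [21,30) fires=6 [22,31) fires=6 [23,32) fires=5 [24,33) fires=5 [25,34) fires=5 [26,35) fires=5 [27,36) fires=5 [28,37) fires=5
i=20 t=48 v=6: → [48,57),[47,56),[46,55),[45,54),[44,53),[43,52),[42,51),[41,50),[40,49); WM=37
i=21 t=34 v=8: DROP (t<37-1); WM=37
i=22 t=51 v=3: → [51,60),[50,59),[49,58),[48,57),[47,56),[46,55),[45,54),[44,53),[43,52); WM=37
i=23 t=41 v=3: → [41,50),[40,49),[39,48),[38,47),[37,46),[36,45),[35,44),[34,43),[33,42); WM=49; [29,38) fires=5 [30,39) fires=6 [31,40) fires=9 [32,41) fires=9 [33,42) fires=9 [34,43) fires=9 [35,44) fires=9 [36,45) fires=9 [37,46) fires=9 [38,47) fires=9 [39,48) fires=9 [40,49) fires=6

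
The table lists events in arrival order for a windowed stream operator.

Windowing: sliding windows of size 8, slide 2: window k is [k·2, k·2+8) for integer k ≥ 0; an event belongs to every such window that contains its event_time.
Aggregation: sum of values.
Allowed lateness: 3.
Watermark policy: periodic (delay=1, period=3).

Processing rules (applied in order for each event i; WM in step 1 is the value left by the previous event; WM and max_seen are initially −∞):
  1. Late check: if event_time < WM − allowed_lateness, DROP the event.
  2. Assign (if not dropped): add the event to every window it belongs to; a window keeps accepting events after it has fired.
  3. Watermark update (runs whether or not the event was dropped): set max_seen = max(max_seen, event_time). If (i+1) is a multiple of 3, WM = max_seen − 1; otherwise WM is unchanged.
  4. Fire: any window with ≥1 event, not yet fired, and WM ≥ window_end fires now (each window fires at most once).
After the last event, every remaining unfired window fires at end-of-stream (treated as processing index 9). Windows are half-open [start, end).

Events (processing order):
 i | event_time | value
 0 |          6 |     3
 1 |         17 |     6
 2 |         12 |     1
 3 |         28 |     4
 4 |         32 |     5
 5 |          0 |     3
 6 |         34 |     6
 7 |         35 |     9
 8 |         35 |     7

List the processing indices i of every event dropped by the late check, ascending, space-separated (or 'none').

5

i=0 t=6 v=3: → [6,14),[4,12),[2,10),[0,8); WM=−∞
i=1 t=17 v=6: → [16,24),[14,22),[12,20),[10,18); WM=−∞
i=2 t=12 v=1: → [12,20),[10,18),[8,16),[6,14); WM=16; [0,8) fires=3 [2,10) fires=3 [4,12) fires=3 [6,14) fires=4 [8,16) fires=1
i=3 t=28 v=4: → [28,36),[26,34),[24,32),[22,30); WM=16
i=4 t=32 v=5: → [32,40),[30,38),[28,36),[26,34); WM=16
i=5 t=0 v=3: DROP (t<16-3); WM=31; [10,18) fires=7 [12,20) fires=7 [14,22) fires=6 [16,24) fires=6 [22,30) fires=4
i=6 t=34 v=6: → [34,42),[32,40),[30,38),[28,36); WM=31
i=7 t=35 v=9: → [34,42),[32,40),[30,38),[28,36); WM=31
i=8 t=35 v=7: → [34,42),[32,40),[30,38),[28,36); WM=34; [24,32) fires=4 [26,34) fires=9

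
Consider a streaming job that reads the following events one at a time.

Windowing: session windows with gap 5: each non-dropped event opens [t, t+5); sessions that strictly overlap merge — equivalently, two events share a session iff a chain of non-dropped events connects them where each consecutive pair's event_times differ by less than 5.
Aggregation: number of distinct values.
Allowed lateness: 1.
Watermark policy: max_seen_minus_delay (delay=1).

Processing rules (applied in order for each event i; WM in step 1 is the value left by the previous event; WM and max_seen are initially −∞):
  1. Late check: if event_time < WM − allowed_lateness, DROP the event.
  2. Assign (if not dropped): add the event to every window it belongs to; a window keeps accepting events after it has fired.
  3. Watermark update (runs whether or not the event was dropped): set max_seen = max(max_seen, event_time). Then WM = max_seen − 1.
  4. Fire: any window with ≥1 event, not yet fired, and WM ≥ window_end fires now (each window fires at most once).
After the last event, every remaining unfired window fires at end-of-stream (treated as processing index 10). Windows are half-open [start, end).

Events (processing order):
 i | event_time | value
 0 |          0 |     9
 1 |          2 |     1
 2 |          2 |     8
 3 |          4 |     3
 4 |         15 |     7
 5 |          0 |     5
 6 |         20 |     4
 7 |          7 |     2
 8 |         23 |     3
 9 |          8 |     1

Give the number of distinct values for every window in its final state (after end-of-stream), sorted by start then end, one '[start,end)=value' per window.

i=0 t=0 v=9: → [0,5); WM=-1
i=1 t=2 v=1: → [0,7); WM=1
i=2 t=2 v=8: → [0,7); WM=1
i=3 t=4 v=3: → [0,9); WM=3
i=4 t=15 v=7: → [15,20); WM=14
i=5 t=0 v=5: DROP (t<14-1); WM=14
i=6 t=20 v=4: → [20,25); WM=19
i=7 t=7 v=2: DROP (t<19-1); WM=19
i=8 t=23 v=3: → [20,28); WM=22
i=9 t=8 v=1: DROP (t<22-1); WM=22

[0,9)=4 [15,20)=1 [20,28)=2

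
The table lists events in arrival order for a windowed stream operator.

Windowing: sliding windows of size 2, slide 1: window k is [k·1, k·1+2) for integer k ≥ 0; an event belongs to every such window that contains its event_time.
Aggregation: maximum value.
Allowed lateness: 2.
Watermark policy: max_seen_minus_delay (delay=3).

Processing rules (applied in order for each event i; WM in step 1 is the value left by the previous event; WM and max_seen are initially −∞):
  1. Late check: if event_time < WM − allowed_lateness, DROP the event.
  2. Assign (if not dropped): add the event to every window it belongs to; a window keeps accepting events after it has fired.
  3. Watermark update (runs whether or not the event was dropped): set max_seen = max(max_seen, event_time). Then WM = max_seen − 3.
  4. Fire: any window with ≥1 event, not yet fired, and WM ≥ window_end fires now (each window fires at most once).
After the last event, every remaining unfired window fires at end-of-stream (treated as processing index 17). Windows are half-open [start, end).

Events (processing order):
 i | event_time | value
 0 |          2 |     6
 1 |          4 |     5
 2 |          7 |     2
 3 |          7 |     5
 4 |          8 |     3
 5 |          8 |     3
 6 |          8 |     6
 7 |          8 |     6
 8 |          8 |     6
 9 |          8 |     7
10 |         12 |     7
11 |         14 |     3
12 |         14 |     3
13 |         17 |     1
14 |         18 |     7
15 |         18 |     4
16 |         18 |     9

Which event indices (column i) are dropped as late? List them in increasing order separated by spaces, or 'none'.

none

i=0 t=2 v=6: → [2,4),[1,3); WM=-1
i=1 t=4 v=5: → [4,6),[3,5); WM=1
i=2 t=7 v=2: → [7,9),[6,8); WM=4; [1,3) fires=6 [2,4) fires=6
i=3 t=7 v=5: → [7,9),[6,8); WM=4
i=4 t=8 v=3: → [8,10),[7,9); WM=5; [3,5) fires=5
i=5 t=8 v=3: → [8,10),[7,9); WM=5
i=6 t=8 v=6: → [8,10),[7,9); WM=5
i=7 t=8 v=6: → [8,10),[7,9); WM=5
i=8 t=8 v=6: → [8,10),[7,9); WM=5
i=9 t=8 v=7: → [8,10),[7,9); WM=5
i=10 t=12 v=7: → [12,14),[11,13); WM=9; [4,6) fires=5 [6,8) fires=5 [7,9) fires=7
i=11 t=14 v=3: → [14,16),[13,15); WM=11; [8,10) fires=7
i=12 t=14 v=3: → [14,16),[13,15); WM=11
i=13 t=17 v=1: → [17,19),[16,18); WM=14; [11,13) fires=7 [12,14) fires=7
i=14 t=18 v=7: → [18,20),[17,19); WM=15; [13,15) fires=3
i=15 t=18 v=4: → [18,20),[17,19); WM=15
i=16 t=18 v=9: → [18,20),[17,19); WM=15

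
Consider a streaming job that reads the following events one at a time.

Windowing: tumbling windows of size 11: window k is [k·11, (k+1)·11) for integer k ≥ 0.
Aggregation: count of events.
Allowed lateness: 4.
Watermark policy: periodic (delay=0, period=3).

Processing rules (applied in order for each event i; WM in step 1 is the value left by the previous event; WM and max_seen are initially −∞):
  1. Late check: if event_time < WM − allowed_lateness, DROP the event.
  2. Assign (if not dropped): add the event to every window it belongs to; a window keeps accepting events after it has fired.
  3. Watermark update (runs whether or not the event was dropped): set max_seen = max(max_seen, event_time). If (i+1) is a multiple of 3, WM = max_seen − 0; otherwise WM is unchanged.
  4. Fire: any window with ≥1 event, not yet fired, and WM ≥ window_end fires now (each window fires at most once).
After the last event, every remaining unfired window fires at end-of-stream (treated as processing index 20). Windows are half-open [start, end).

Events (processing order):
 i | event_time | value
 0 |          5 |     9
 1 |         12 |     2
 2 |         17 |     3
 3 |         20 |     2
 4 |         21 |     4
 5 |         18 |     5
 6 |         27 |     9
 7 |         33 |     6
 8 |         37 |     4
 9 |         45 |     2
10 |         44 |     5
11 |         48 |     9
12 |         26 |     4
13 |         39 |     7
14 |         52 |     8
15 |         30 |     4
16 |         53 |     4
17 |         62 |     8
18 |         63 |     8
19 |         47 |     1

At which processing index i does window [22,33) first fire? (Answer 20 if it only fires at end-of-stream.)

8

i=0 t=5 v=9: → [0,11); WM=−∞
i=1 t=12 v=2: → [11,22); WM=−∞
i=2 t=17 v=3: → [11,22); WM=17; [0,11) fires=1
i=3 t=20 v=2: → [11,22); WM=17
i=4 t=21 v=4: → [11,22); WM=17
i=5 t=18 v=5: → [11,22); WM=21
i=6 t=27 v=9: → [22,33); WM=21
i=7 t=33 v=6: → [33,44); WM=21
i=8 t=37 v=4: → [33,44); WM=37; [11,22) fires=5 [22,33) fires=1
i=9 t=45 v=2: → [44,55); WM=37
i=10 t=44 v=5: → [44,55); WM=37
i=11 t=48 v=9: → [44,55); WM=48; [33,44) fires=2
i=12 t=26 v=4: DROP (t<48-4); WM=48
i=13 t=39 v=7: DROP (t<48-4); WM=48
i=14 t=52 v=8: → [44,55); WM=52
i=15 t=30 v=4: DROP (t<52-4); WM=52
i=16 t=53 v=4: → [44,55); WM=52
i=17 t=62 v=8: → [55,66); WM=62; [44,55) fires=5
i=18 t=63 v=8: → [55,66); WM=62
i=19 t=47 v=1: DROP (t<62-4); WM=62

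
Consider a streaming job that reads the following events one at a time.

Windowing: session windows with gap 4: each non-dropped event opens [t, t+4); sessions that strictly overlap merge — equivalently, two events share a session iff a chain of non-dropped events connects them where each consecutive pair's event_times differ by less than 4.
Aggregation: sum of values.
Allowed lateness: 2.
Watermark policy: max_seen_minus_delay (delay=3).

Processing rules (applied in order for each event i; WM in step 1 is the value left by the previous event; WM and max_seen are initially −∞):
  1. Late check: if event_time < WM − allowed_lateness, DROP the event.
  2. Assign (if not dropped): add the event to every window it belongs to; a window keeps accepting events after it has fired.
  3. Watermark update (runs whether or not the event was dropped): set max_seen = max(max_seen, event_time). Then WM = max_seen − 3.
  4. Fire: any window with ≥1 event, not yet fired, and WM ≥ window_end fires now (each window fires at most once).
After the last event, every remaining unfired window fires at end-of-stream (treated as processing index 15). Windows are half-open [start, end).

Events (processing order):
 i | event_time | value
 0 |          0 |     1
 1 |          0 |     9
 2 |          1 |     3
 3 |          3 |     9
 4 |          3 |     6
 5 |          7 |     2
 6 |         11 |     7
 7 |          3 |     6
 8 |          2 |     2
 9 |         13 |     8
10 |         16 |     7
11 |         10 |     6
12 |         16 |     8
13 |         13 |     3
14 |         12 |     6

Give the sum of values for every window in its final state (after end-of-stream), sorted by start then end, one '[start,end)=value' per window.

i=0 t=0 v=1: → [0,4); WM=-3
i=1 t=0 v=9: → [0,4); WM=-3
i=2 t=1 v=3: → [0,5); WM=-2
i=3 t=3 v=9: → [0,7); WM=0
i=4 t=3 v=6: → [0,7); WM=0
i=5 t=7 v=2: → [7,11); WM=4
i=6 t=11 v=7: → [11,15); WM=8
i=7 t=3 v=6: DROP (t<8-2); WM=8
i=8 t=2 v=2: DROP (t<8-2); WM=8
i=9 t=13 v=8: → [11,17); WM=10
i=10 t=16 v=7: → [11,20); WM=13
i=11 t=10 v=6: DROP (t<13-2); WM=13
i=12 t=16 v=8: → [11,20); WM=13
i=13 t=13 v=3: → [11,20); WM=13
i=14 t=12 v=6: → [11,20); WM=13

[0,7)=28 [7,11)=2 [11,20)=39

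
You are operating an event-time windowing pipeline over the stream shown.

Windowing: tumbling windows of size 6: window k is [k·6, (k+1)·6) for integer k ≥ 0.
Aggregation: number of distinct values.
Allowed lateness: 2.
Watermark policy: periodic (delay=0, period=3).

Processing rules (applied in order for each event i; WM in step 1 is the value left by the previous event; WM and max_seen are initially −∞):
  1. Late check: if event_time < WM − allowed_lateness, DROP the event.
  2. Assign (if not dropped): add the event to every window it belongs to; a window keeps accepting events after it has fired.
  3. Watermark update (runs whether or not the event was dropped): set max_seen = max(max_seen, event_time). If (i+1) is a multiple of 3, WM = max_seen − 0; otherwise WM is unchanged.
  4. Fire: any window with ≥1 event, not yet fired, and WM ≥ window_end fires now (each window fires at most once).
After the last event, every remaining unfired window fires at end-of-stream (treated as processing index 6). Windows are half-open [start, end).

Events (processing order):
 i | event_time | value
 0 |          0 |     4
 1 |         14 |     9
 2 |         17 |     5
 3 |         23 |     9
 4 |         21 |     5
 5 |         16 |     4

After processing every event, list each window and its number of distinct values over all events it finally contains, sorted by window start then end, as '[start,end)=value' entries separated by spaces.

[0,6)=1 [12,18)=3 [18,24)=2

i=0 t=0 v=4: → [0,6); WM=−∞
i=1 t=14 v=9: → [12,18); WM=−∞
i=2 t=17 v=5: → [12,18); WM=17; [0,6) fires=1
i=3 t=23 v=9: → [18,24); WM=17
i=4 t=21 v=5: → [18,24); WM=17
i=5 t=16 v=4: → [12,18); WM=23; [12,18) fires=3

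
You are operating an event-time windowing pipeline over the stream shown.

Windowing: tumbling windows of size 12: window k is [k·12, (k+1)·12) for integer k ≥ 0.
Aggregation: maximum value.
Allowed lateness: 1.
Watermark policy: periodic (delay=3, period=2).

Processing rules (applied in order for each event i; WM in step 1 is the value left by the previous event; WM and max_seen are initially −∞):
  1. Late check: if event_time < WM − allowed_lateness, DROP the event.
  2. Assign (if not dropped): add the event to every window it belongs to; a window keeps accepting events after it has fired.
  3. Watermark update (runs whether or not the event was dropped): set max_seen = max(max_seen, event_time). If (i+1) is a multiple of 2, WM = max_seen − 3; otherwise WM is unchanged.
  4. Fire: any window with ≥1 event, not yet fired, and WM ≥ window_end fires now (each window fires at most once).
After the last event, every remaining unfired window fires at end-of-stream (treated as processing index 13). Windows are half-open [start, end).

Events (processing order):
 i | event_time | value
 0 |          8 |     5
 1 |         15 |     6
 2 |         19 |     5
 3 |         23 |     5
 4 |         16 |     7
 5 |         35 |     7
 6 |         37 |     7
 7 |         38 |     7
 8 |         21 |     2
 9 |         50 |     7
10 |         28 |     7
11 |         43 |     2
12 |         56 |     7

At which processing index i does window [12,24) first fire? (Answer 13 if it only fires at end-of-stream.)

i=0 t=8 v=5: → [0,12); WM=−∞
i=1 t=15 v=6: → [12,24); WM=12; [0,12) fires=5
i=2 t=19 v=5: → [12,24); WM=12
i=3 t=23 v=5: → [12,24); WM=20
i=4 t=16 v=7: DROP (t<20-1); WM=20
i=5 t=35 v=7: → [24,36); WM=32; [12,24) fires=6
i=6 t=37 v=7: → [36,48); WM=32
i=7 t=38 v=7: → [36,48); WM=35
i=8 t=21 v=2: DROP (t<35-1); WM=35
i=9 t=50 v=7: → [48,60); WM=47; [24,36) fires=7
i=10 t=28 v=7: DROP (t<47-1); WM=47
i=11 t=43 v=2: DROP (t<47-1); WM=47
i=12 t=56 v=7: → [48,60); WM=47

5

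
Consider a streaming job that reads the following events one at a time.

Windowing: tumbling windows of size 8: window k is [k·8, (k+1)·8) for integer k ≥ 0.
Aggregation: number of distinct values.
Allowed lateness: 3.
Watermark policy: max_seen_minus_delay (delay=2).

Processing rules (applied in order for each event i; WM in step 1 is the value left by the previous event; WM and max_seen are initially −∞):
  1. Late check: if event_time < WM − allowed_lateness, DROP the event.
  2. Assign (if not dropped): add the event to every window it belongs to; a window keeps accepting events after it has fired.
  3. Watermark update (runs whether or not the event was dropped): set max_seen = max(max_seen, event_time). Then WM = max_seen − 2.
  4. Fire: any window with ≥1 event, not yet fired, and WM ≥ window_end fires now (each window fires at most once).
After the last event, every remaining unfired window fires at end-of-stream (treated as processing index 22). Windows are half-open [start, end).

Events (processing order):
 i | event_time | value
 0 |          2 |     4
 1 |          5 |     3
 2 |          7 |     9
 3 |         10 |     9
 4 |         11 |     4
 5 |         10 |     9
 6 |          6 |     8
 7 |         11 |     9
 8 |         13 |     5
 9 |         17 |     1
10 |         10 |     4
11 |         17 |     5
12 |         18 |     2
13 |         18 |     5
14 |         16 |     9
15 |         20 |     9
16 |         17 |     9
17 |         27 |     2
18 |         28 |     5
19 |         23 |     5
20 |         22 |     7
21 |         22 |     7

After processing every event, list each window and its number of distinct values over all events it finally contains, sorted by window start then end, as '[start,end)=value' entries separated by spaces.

i=0 t=2 v=4: → [0,8); WM=0
i=1 t=5 v=3: → [0,8); WM=3
i=2 t=7 v=9: → [0,8); WM=5
i=3 t=10 v=9: → [8,16); WM=8; [0,8) fires=3
i=4 t=11 v=4: → [8,16); WM=9
i=5 t=10 v=9: → [8,16); WM=9
i=6 t=6 v=8: → [0,8); WM=9
i=7 t=11 v=9: → [8,16); WM=9
i=8 t=13 v=5: → [8,16); WM=11
i=9 t=17 v=1: → [16,24); WM=15
i=10 t=10 v=4: DROP (t<15-3); WM=15
i=11 t=17 v=5: → [16,24); WM=15
i=12 t=18 v=2: → [16,24); WM=16; [8,16) fires=3
i=13 t=18 v=5: → [16,24); WM=16
i=14 t=16 v=9: → [16,24); WM=16
i=15 t=20 v=9: → [16,24); WM=18
i=16 t=17 v=9: → [16,24); WM=18
i=17 t=27 v=2: → [24,32); WM=25; [16,24) fires=4
i=18 t=28 v=5: → [24,32); WM=26
i=19 t=23 v=5: → [16,24); WM=26
i=20 t=22 v=7: DROP (t<26-3); WM=26
i=21 t=22 v=7: DROP (t<26-3); WM=26

[0,8)=4 [8,16)=3 [16,24)=4 [24,32)=2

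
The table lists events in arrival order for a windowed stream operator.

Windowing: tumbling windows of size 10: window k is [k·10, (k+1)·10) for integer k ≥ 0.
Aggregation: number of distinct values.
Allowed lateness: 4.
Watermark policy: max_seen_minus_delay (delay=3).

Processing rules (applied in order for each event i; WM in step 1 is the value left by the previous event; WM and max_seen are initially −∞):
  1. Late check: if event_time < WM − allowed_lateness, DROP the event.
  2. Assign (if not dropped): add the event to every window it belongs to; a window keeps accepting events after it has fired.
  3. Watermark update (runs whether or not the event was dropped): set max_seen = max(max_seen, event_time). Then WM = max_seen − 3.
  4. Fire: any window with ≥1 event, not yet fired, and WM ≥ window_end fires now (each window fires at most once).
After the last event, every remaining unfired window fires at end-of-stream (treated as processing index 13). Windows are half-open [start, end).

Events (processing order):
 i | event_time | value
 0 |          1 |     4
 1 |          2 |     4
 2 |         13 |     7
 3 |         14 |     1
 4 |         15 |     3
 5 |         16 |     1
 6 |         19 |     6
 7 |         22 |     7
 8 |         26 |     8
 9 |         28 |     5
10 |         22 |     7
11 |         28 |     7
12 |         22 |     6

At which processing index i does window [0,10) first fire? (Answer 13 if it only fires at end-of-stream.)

2

i=0 t=1 v=4: → [0,10); WM=-2
i=1 t=2 v=4: → [0,10); WM=-1
i=2 t=13 v=7: → [10,20); WM=10; [0,10) fires=1
i=3 t=14 v=1: → [10,20); WM=11
i=4 t=15 v=3: → [10,20); WM=12
i=5 t=16 v=1: → [10,20); WM=13
i=6 t=19 v=6: → [10,20); WM=16
i=7 t=22 v=7: → [20,30); WM=19
i=8 t=26 v=8: → [20,30); WM=23; [10,20) fires=4
i=9 t=28 v=5: → [20,30); WM=25
i=10 t=22 v=7: → [20,30); WM=25
i=11 t=28 v=7: → [20,30); WM=25
i=12 t=22 v=6: → [20,30); WM=25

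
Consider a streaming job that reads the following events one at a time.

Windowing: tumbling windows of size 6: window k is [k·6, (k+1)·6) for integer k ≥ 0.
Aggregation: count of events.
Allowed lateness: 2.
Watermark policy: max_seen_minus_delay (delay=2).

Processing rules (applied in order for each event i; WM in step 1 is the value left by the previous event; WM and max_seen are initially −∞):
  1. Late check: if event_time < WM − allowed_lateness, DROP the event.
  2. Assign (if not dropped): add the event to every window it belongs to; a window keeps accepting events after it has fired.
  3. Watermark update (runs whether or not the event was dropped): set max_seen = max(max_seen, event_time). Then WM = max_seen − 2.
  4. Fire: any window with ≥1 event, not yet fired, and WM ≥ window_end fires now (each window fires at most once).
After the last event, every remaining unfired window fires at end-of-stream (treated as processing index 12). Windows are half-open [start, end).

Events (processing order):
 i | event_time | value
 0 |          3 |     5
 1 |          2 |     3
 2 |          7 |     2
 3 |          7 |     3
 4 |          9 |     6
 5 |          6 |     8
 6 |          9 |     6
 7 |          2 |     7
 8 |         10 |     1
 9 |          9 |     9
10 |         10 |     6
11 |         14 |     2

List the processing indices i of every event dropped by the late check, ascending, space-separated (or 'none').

i=0 t=3 v=5: → [0,6); WM=1
i=1 t=2 v=3: → [0,6); WM=1
i=2 t=7 v=2: → [6,12); WM=5
i=3 t=7 v=3: → [6,12); WM=5
i=4 t=9 v=6: → [6,12); WM=7; [0,6) fires=2
i=5 t=6 v=8: → [6,12); WM=7
i=6 t=9 v=6: → [6,12); WM=7
i=7 t=2 v=7: DROP (t<7-2); WM=7
i=8 t=10 v=1: → [6,12); WM=8
i=9 t=9 v=9: → [6,12); WM=8
i=10 t=10 v=6: → [6,12); WM=8
i=11 t=14 v=2: → [12,18); WM=12; [6,12) fires=8

7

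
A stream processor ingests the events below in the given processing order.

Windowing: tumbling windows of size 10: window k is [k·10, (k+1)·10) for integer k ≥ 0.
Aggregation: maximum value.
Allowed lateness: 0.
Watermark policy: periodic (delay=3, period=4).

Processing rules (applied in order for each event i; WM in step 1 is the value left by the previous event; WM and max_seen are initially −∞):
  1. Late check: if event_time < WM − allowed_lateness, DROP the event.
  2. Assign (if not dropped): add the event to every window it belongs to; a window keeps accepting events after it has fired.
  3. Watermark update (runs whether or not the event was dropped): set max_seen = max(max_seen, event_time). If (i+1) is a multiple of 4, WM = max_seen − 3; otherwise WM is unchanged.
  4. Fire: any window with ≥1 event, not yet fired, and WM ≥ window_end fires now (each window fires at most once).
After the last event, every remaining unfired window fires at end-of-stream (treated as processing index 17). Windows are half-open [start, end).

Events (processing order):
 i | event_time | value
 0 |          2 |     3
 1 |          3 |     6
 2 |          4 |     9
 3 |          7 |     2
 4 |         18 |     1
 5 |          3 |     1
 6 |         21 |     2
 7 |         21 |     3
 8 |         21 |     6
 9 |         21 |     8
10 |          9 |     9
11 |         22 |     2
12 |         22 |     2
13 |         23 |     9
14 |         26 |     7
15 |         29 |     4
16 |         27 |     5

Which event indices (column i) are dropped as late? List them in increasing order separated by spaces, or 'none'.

i=0 t=2 v=3: → [0,10); WM=−∞
i=1 t=3 v=6: → [0,10); WM=−∞
i=2 t=4 v=9: → [0,10); WM=−∞
i=3 t=7 v=2: → [0,10); WM=4
i=4 t=18 v=1: → [10,20); WM=4
i=5 t=3 v=1: DROP (t<4-0); WM=4
i=6 t=21 v=2: → [20,30); WM=4
i=7 t=21 v=3: → [20,30); WM=18; [0,10) fires=9
i=8 t=21 v=6: → [20,30); WM=18
i=9 t=21 v=8: → [20,30); WM=18
i=10 t=9 v=9: DROP (t<18-0); WM=18
i=11 t=22 v=2: → [20,30); WM=19
i=12 t=22 v=2: → [20,30); WM=19
i=13 t=23 v=9: → [20,30); WM=19
i=14 t=26 v=7: → [20,30); WM=19
i=15 t=29 v=4: → [20,30); WM=26; [10,20) fires=1
i=16 t=27 v=5: → [20,30); WM=26

5 10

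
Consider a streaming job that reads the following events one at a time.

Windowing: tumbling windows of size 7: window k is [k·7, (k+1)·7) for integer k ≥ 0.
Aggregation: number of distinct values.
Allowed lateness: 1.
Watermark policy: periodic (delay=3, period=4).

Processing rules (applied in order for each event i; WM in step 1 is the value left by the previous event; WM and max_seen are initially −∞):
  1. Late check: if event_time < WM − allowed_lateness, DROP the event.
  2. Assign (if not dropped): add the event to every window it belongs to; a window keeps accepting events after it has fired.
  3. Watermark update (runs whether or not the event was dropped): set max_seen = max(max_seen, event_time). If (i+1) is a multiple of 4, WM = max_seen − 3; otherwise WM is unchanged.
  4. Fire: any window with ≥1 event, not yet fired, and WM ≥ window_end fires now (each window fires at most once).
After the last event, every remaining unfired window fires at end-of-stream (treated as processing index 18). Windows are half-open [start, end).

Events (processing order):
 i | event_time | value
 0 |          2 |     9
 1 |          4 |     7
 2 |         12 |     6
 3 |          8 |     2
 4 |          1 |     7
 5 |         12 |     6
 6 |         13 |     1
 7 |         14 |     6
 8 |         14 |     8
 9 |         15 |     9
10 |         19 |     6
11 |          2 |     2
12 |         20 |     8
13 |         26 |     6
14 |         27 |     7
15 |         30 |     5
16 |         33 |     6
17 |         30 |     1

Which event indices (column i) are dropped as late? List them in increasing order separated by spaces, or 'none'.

4 11

i=0 t=2 v=9: → [0,7); WM=−∞
i=1 t=4 v=7: → [0,7); WM=−∞
i=2 t=12 v=6: → [7,14); WM=−∞
i=3 t=8 v=2: → [7,14); WM=9; [0,7) fires=2
i=4 t=1 v=7: DROP (t<9-1); WM=9
i=5 t=12 v=6: → [7,14); WM=9
i=6 t=13 v=1: → [7,14); WM=9
i=7 t=14 v=6: → [14,21); WM=11
i=8 t=14 v=8: → [14,21); WM=11
i=9 t=15 v=9: → [14,21); WM=11
i=10 t=19 v=6: → [14,21); WM=11
i=11 t=2 v=2: DROP (t<11-1); WM=16; [7,14) fires=3
i=12 t=20 v=8: → [14,21); WM=16
i=13 t=26 v=6: → [21,28); WM=16
i=14 t=27 v=7: → [21,28); WM=16
i=15 t=30 v=5: → [28,35); WM=27; [14,21) fires=3
i=16 t=33 v=6: → [28,35); WM=27
i=17 t=30 v=1: → [28,35); WM=27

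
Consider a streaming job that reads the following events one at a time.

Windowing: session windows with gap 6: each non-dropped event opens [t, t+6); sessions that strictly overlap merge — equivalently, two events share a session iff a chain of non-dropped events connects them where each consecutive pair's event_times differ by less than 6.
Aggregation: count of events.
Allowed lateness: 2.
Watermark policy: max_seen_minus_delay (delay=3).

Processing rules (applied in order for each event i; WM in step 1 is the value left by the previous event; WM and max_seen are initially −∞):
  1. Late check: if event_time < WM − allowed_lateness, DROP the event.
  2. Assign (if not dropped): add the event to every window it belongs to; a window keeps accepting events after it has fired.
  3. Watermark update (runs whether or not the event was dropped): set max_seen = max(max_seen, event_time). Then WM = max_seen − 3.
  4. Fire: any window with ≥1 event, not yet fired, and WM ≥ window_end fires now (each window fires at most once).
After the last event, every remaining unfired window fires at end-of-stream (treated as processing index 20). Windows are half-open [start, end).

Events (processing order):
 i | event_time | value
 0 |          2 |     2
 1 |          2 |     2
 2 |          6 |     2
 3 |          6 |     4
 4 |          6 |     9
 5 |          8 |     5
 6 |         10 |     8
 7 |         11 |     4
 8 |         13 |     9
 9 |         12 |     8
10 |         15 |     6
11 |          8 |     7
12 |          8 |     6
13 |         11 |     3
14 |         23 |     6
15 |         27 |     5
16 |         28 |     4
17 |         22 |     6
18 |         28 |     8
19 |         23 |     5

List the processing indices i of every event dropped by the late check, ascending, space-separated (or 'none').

11 12 17

i=0 t=2 v=2: → [2,8); WM=-1
i=1 t=2 v=2: → [2,8); WM=-1
i=2 t=6 v=2: → [2,12); WM=3
i=3 t=6 v=4: → [2,12); WM=3
i=4 t=6 v=9: → [2,12); WM=3
i=5 t=8 v=5: → [2,14); WM=5
i=6 t=10 v=8: → [2,16); WM=7
i=7 t=11 v=4: → [2,17); WM=8
i=8 t=13 v=9: → [2,19); WM=10
i=9 t=12 v=8: → [2,19); WM=10
i=10 t=15 v=6: → [2,21); WM=12
i=11 t=8 v=7: DROP (t<12-2); WM=12
i=12 t=8 v=6: DROP (t<12-2); WM=12
i=13 t=11 v=3: → [2,21); WM=12
i=14 t=23 v=6: → [23,29); WM=20
i=15 t=27 v=5: → [23,33); WM=24
i=16 t=28 v=4: → [23,34); WM=25
i=17 t=22 v=6: DROP (t<25-2); WM=25
i=18 t=28 v=8: → [23,34); WM=25
i=19 t=23 v=5: → [23,34); WM=25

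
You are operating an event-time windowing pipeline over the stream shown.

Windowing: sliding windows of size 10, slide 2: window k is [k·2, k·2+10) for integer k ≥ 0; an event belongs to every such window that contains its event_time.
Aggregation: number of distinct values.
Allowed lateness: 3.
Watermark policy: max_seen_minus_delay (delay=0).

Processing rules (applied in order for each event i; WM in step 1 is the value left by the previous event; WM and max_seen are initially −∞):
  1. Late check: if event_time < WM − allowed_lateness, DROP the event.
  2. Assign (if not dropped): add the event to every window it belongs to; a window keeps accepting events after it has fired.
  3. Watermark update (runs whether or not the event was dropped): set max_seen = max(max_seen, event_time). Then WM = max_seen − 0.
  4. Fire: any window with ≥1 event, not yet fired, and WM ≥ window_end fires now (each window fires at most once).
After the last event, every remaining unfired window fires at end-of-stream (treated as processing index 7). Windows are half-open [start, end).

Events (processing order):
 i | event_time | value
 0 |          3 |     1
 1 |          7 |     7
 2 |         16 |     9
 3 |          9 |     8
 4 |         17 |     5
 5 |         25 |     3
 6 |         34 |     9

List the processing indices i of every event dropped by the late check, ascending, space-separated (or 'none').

i=0 t=3 v=1: → [2,12),[0,10); WM=3
i=1 t=7 v=7: → [6,16),[4,14),[2,12),[0,10); WM=7
i=2 t=16 v=9: → [16,26),[14,24),[12,22),[10,20),[8,18); WM=16; [0,10) fires=2 [2,12) fires=2 [4,14) fires=1 [6,16) fires=1
i=3 t=9 v=8: DROP (t<16-3); WM=16
i=4 t=17 v=5: → [16,26),[14,24),[12,22),[10,20),[8,18); WM=17
i=5 t=25 v=3: → [24,34),[22,32),[20,30),[18,28),[16,26); WM=25; [8,18) fires=2 [10,20) fires=2 [12,22) fires=2 [14,24) fires=2
i=6 t=34 v=9: → [34,44),[32,42),[30,40),[28,38),[26,36); WM=34; [16,26) fires=3 [18,28) fires=1 [20,30) fires=1 [22,32) fires=1 [24,34) fires=1

3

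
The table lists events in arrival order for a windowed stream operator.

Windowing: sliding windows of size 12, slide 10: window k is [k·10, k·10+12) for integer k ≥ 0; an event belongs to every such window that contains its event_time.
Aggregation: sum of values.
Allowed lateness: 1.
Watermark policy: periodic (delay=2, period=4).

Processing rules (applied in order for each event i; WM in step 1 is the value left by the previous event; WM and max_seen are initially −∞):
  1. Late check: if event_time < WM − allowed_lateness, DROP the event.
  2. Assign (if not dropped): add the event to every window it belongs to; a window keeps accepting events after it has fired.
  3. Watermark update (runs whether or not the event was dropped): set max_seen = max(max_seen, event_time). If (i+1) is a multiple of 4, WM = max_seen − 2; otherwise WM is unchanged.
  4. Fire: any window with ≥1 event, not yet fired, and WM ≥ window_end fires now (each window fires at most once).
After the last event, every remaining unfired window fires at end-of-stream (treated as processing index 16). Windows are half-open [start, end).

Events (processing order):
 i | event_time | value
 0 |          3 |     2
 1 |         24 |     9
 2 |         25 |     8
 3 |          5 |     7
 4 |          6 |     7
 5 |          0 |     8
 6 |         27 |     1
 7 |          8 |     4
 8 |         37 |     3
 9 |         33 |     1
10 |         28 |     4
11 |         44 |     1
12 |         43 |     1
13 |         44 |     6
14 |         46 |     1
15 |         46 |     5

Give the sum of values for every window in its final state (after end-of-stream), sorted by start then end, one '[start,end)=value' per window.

i=0 t=3 v=2: → [0,12); WM=−∞
i=1 t=24 v=9: → [20,32); WM=−∞
i=2 t=25 v=8: → [20,32); WM=−∞
i=3 t=5 v=7: → [0,12); WM=23; [0,12) fires=9
i=4 t=6 v=7: DROP (t<23-1); WM=23
i=5 t=0 v=8: DROP (t<23-1); WM=23
i=6 t=27 v=1: → [20,32); WM=23
i=7 t=8 v=4: DROP (t<23-1); WM=25
i=8 t=37 v=3: → [30,42); WM=25
i=9 t=33 v=1: → [30,42); WM=25
i=10 t=28 v=4: → [20,32); WM=25
i=11 t=44 v=1: → [40,52); WM=42; [20,32) fires=22 [30,42) fires=4
i=12 t=43 v=1: → [40,52); WM=42
i=13 t=44 v=6: → [40,52); WM=42
i=14 t=46 v=1: → [40,52); WM=42
i=15 t=46 v=5: → [40,52); WM=44

[0,12)=9 [20,32)=22 [30,42)=4 [40,52)=14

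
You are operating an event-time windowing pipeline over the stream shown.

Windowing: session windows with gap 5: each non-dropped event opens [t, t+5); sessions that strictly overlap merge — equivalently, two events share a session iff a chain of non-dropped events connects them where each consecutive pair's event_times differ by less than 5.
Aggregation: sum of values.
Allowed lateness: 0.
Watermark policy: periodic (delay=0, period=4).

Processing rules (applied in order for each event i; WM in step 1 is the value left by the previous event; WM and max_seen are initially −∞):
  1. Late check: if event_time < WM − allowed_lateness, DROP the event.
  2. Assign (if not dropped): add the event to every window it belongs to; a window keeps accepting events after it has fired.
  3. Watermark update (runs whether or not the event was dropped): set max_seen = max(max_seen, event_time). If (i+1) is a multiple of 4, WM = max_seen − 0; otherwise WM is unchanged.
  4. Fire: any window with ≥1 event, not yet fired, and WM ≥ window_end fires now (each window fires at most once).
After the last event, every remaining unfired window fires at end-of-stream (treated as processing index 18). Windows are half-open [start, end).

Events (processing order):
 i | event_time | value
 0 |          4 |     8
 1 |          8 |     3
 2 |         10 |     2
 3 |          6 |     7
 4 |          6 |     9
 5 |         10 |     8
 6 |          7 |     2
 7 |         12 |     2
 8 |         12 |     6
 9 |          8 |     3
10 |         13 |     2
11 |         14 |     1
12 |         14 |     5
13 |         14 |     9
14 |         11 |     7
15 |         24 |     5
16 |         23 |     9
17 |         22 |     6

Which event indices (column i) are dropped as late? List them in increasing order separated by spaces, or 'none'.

4 6 9 14 16 17

i=0 t=4 v=8: → [4,9); WM=−∞
i=1 t=8 v=3: → [4,13); WM=−∞
i=2 t=10 v=2: → [4,15); WM=−∞
i=3 t=6 v=7: → [4,15); WM=10
i=4 t=6 v=9: DROP (t<10-0); WM=10
i=5 t=10 v=8: → [4,15); WM=10
i=6 t=7 v=2: DROP (t<10-0); WM=10
i=7 t=12 v=2: → [4,17); WM=12
i=8 t=12 v=6: → [4,17); WM=12
i=9 t=8 v=3: DROP (t<12-0); WM=12
i=10 t=13 v=2: → [4,18); WM=12
i=11 t=14 v=1: → [4,19); WM=14
i=12 t=14 v=5: → [4,19); WM=14
i=13 t=14 v=9: → [4,19); WM=14
i=14 t=11 v=7: DROP (t<14-0); WM=14
i=15 t=24 v=5: → [24,29); WM=24
i=16 t=23 v=9: DROP (t<24-0); WM=24
i=17 t=22 v=6: DROP (t<24-0); WM=24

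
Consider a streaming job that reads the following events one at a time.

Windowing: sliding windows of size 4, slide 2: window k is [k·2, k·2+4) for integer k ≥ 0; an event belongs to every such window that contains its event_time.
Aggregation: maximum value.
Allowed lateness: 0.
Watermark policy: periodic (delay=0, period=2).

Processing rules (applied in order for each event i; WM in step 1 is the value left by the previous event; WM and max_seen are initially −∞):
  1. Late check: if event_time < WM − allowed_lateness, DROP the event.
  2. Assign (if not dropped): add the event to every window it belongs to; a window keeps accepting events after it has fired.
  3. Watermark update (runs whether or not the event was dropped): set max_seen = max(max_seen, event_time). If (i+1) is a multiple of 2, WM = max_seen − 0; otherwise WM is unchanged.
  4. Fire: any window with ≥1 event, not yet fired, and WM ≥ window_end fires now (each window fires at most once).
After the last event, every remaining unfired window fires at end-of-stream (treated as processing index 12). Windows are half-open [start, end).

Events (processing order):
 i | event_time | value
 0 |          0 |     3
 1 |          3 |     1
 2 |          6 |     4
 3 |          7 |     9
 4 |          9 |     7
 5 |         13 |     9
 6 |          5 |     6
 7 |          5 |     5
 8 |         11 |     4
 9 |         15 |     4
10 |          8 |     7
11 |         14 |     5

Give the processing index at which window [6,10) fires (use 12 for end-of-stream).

5

i=0 t=0 v=3: → [0,4); WM=−∞
i=1 t=3 v=1: → [2,6),[0,4); WM=3
i=2 t=6 v=4: → [6,10),[4,8); WM=3
i=3 t=7 v=9: → [6,10),[4,8); WM=7; [0,4) fires=3 [2,6) fires=1
i=4 t=9 v=7: → [8,12),[6,10); WM=7
i=5 t=13 v=9: → [12,16),[10,14); WM=13; [4,8) fires=9 [6,10) fires=9 [8,12) fires=7
i=6 t=5 v=6: DROP (t<13-0); WM=13
i=7 t=5 v=5: DROP (t<13-0); WM=13
i=8 t=11 v=4: DROP (t<13-0); WM=13
i=9 t=15 v=4: → [14,18),[12,16); WM=15; [10,14) fires=9
i=10 t=8 v=7: DROP (t<15-0); WM=15
i=11 t=14 v=5: DROP (t<15-0); WM=15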